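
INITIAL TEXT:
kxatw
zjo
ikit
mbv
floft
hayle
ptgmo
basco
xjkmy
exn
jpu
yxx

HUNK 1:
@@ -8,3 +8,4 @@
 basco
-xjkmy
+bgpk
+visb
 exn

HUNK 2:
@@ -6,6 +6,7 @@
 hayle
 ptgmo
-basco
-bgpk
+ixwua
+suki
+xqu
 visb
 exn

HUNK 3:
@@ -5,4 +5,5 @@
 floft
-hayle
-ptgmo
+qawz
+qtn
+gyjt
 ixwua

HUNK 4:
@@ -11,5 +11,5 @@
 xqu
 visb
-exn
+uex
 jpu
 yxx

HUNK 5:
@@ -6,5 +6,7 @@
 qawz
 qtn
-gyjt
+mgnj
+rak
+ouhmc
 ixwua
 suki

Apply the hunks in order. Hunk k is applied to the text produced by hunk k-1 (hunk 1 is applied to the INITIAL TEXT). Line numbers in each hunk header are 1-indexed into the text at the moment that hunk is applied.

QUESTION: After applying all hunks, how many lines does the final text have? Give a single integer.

Hunk 1: at line 8 remove [xjkmy] add [bgpk,visb] -> 13 lines: kxatw zjo ikit mbv floft hayle ptgmo basco bgpk visb exn jpu yxx
Hunk 2: at line 6 remove [basco,bgpk] add [ixwua,suki,xqu] -> 14 lines: kxatw zjo ikit mbv floft hayle ptgmo ixwua suki xqu visb exn jpu yxx
Hunk 3: at line 5 remove [hayle,ptgmo] add [qawz,qtn,gyjt] -> 15 lines: kxatw zjo ikit mbv floft qawz qtn gyjt ixwua suki xqu visb exn jpu yxx
Hunk 4: at line 11 remove [exn] add [uex] -> 15 lines: kxatw zjo ikit mbv floft qawz qtn gyjt ixwua suki xqu visb uex jpu yxx
Hunk 5: at line 6 remove [gyjt] add [mgnj,rak,ouhmc] -> 17 lines: kxatw zjo ikit mbv floft qawz qtn mgnj rak ouhmc ixwua suki xqu visb uex jpu yxx
Final line count: 17

Answer: 17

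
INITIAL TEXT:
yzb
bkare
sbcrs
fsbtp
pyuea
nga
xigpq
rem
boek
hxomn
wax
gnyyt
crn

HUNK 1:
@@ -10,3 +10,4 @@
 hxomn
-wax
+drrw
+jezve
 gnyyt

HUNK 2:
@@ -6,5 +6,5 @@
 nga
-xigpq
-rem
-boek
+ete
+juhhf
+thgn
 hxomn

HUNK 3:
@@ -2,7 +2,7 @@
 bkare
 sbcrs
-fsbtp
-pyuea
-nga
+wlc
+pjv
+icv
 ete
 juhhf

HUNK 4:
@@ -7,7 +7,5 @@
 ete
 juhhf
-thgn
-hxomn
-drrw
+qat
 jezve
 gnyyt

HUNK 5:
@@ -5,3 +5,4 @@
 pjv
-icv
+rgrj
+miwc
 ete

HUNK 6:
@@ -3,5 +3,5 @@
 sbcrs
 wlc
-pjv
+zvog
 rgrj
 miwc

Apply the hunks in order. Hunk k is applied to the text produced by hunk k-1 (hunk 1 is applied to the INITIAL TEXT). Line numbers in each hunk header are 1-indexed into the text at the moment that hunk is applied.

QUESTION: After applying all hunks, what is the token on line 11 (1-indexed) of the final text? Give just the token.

Hunk 1: at line 10 remove [wax] add [drrw,jezve] -> 14 lines: yzb bkare sbcrs fsbtp pyuea nga xigpq rem boek hxomn drrw jezve gnyyt crn
Hunk 2: at line 6 remove [xigpq,rem,boek] add [ete,juhhf,thgn] -> 14 lines: yzb bkare sbcrs fsbtp pyuea nga ete juhhf thgn hxomn drrw jezve gnyyt crn
Hunk 3: at line 2 remove [fsbtp,pyuea,nga] add [wlc,pjv,icv] -> 14 lines: yzb bkare sbcrs wlc pjv icv ete juhhf thgn hxomn drrw jezve gnyyt crn
Hunk 4: at line 7 remove [thgn,hxomn,drrw] add [qat] -> 12 lines: yzb bkare sbcrs wlc pjv icv ete juhhf qat jezve gnyyt crn
Hunk 5: at line 5 remove [icv] add [rgrj,miwc] -> 13 lines: yzb bkare sbcrs wlc pjv rgrj miwc ete juhhf qat jezve gnyyt crn
Hunk 6: at line 3 remove [pjv] add [zvog] -> 13 lines: yzb bkare sbcrs wlc zvog rgrj miwc ete juhhf qat jezve gnyyt crn
Final line 11: jezve

Answer: jezve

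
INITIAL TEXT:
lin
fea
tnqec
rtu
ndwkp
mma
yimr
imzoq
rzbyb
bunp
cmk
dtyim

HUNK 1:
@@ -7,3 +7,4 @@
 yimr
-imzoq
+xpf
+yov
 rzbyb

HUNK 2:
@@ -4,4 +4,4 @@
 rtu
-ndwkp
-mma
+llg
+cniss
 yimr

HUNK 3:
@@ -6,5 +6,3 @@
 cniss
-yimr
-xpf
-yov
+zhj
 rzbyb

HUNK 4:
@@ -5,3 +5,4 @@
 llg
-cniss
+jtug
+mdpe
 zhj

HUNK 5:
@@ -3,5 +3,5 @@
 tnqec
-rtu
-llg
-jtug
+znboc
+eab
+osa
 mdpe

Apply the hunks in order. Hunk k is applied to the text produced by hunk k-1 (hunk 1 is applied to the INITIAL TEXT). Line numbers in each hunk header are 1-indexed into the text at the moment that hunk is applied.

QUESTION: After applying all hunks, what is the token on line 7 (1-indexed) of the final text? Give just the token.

Answer: mdpe

Derivation:
Hunk 1: at line 7 remove [imzoq] add [xpf,yov] -> 13 lines: lin fea tnqec rtu ndwkp mma yimr xpf yov rzbyb bunp cmk dtyim
Hunk 2: at line 4 remove [ndwkp,mma] add [llg,cniss] -> 13 lines: lin fea tnqec rtu llg cniss yimr xpf yov rzbyb bunp cmk dtyim
Hunk 3: at line 6 remove [yimr,xpf,yov] add [zhj] -> 11 lines: lin fea tnqec rtu llg cniss zhj rzbyb bunp cmk dtyim
Hunk 4: at line 5 remove [cniss] add [jtug,mdpe] -> 12 lines: lin fea tnqec rtu llg jtug mdpe zhj rzbyb bunp cmk dtyim
Hunk 5: at line 3 remove [rtu,llg,jtug] add [znboc,eab,osa] -> 12 lines: lin fea tnqec znboc eab osa mdpe zhj rzbyb bunp cmk dtyim
Final line 7: mdpe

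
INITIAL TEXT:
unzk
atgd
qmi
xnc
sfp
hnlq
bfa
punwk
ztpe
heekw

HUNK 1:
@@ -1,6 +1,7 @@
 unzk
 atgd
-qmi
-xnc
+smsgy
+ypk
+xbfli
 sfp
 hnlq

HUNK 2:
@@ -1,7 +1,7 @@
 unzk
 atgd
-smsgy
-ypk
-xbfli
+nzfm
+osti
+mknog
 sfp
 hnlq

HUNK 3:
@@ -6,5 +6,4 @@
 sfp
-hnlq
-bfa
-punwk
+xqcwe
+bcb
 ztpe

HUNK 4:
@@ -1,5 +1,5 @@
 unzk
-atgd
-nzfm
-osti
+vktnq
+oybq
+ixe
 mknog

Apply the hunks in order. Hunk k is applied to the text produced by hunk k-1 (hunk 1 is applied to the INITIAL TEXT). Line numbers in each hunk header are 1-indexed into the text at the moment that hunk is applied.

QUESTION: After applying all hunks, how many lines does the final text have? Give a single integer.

Hunk 1: at line 1 remove [qmi,xnc] add [smsgy,ypk,xbfli] -> 11 lines: unzk atgd smsgy ypk xbfli sfp hnlq bfa punwk ztpe heekw
Hunk 2: at line 1 remove [smsgy,ypk,xbfli] add [nzfm,osti,mknog] -> 11 lines: unzk atgd nzfm osti mknog sfp hnlq bfa punwk ztpe heekw
Hunk 3: at line 6 remove [hnlq,bfa,punwk] add [xqcwe,bcb] -> 10 lines: unzk atgd nzfm osti mknog sfp xqcwe bcb ztpe heekw
Hunk 4: at line 1 remove [atgd,nzfm,osti] add [vktnq,oybq,ixe] -> 10 lines: unzk vktnq oybq ixe mknog sfp xqcwe bcb ztpe heekw
Final line count: 10

Answer: 10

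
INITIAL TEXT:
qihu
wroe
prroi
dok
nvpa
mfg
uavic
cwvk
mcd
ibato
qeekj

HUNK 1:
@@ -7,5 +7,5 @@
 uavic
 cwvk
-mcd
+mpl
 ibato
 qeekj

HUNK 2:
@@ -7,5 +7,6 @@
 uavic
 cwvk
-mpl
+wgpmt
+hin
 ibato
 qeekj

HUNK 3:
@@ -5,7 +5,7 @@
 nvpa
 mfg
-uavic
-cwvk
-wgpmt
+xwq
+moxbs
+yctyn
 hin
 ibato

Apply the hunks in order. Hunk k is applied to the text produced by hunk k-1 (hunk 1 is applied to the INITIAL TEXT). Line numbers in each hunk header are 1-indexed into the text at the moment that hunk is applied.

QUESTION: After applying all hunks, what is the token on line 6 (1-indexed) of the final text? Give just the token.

Hunk 1: at line 7 remove [mcd] add [mpl] -> 11 lines: qihu wroe prroi dok nvpa mfg uavic cwvk mpl ibato qeekj
Hunk 2: at line 7 remove [mpl] add [wgpmt,hin] -> 12 lines: qihu wroe prroi dok nvpa mfg uavic cwvk wgpmt hin ibato qeekj
Hunk 3: at line 5 remove [uavic,cwvk,wgpmt] add [xwq,moxbs,yctyn] -> 12 lines: qihu wroe prroi dok nvpa mfg xwq moxbs yctyn hin ibato qeekj
Final line 6: mfg

Answer: mfg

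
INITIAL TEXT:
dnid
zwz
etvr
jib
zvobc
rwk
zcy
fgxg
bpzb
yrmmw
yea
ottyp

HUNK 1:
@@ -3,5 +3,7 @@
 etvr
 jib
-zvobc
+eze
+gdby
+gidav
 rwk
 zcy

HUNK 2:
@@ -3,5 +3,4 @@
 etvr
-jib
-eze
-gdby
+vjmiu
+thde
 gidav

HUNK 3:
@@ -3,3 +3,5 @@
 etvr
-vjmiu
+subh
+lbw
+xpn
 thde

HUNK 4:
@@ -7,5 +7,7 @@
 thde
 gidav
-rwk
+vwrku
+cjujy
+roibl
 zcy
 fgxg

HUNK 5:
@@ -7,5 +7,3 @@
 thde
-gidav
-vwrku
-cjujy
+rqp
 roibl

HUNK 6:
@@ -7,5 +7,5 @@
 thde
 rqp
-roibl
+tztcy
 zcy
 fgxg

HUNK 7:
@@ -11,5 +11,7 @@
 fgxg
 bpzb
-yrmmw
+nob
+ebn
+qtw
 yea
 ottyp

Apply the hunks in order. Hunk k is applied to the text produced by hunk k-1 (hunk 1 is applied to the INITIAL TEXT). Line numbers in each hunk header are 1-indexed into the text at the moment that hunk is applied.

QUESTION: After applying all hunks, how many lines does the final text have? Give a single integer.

Hunk 1: at line 3 remove [zvobc] add [eze,gdby,gidav] -> 14 lines: dnid zwz etvr jib eze gdby gidav rwk zcy fgxg bpzb yrmmw yea ottyp
Hunk 2: at line 3 remove [jib,eze,gdby] add [vjmiu,thde] -> 13 lines: dnid zwz etvr vjmiu thde gidav rwk zcy fgxg bpzb yrmmw yea ottyp
Hunk 3: at line 3 remove [vjmiu] add [subh,lbw,xpn] -> 15 lines: dnid zwz etvr subh lbw xpn thde gidav rwk zcy fgxg bpzb yrmmw yea ottyp
Hunk 4: at line 7 remove [rwk] add [vwrku,cjujy,roibl] -> 17 lines: dnid zwz etvr subh lbw xpn thde gidav vwrku cjujy roibl zcy fgxg bpzb yrmmw yea ottyp
Hunk 5: at line 7 remove [gidav,vwrku,cjujy] add [rqp] -> 15 lines: dnid zwz etvr subh lbw xpn thde rqp roibl zcy fgxg bpzb yrmmw yea ottyp
Hunk 6: at line 7 remove [roibl] add [tztcy] -> 15 lines: dnid zwz etvr subh lbw xpn thde rqp tztcy zcy fgxg bpzb yrmmw yea ottyp
Hunk 7: at line 11 remove [yrmmw] add [nob,ebn,qtw] -> 17 lines: dnid zwz etvr subh lbw xpn thde rqp tztcy zcy fgxg bpzb nob ebn qtw yea ottyp
Final line count: 17

Answer: 17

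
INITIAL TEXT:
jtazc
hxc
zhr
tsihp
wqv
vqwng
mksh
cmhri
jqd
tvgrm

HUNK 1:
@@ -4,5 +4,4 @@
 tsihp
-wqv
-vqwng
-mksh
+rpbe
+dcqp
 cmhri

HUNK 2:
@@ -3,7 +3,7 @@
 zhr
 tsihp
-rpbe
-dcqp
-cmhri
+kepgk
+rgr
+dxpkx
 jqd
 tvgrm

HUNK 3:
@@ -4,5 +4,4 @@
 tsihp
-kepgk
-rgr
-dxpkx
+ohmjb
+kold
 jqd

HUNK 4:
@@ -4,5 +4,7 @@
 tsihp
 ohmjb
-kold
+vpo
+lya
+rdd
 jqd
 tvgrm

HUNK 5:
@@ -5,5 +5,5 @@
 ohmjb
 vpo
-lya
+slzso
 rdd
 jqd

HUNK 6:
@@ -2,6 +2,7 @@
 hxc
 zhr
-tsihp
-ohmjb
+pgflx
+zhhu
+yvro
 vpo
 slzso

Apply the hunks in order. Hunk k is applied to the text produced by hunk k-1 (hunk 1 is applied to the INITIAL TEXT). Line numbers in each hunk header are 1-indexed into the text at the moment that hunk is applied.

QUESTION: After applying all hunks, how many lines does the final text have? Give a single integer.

Hunk 1: at line 4 remove [wqv,vqwng,mksh] add [rpbe,dcqp] -> 9 lines: jtazc hxc zhr tsihp rpbe dcqp cmhri jqd tvgrm
Hunk 2: at line 3 remove [rpbe,dcqp,cmhri] add [kepgk,rgr,dxpkx] -> 9 lines: jtazc hxc zhr tsihp kepgk rgr dxpkx jqd tvgrm
Hunk 3: at line 4 remove [kepgk,rgr,dxpkx] add [ohmjb,kold] -> 8 lines: jtazc hxc zhr tsihp ohmjb kold jqd tvgrm
Hunk 4: at line 4 remove [kold] add [vpo,lya,rdd] -> 10 lines: jtazc hxc zhr tsihp ohmjb vpo lya rdd jqd tvgrm
Hunk 5: at line 5 remove [lya] add [slzso] -> 10 lines: jtazc hxc zhr tsihp ohmjb vpo slzso rdd jqd tvgrm
Hunk 6: at line 2 remove [tsihp,ohmjb] add [pgflx,zhhu,yvro] -> 11 lines: jtazc hxc zhr pgflx zhhu yvro vpo slzso rdd jqd tvgrm
Final line count: 11

Answer: 11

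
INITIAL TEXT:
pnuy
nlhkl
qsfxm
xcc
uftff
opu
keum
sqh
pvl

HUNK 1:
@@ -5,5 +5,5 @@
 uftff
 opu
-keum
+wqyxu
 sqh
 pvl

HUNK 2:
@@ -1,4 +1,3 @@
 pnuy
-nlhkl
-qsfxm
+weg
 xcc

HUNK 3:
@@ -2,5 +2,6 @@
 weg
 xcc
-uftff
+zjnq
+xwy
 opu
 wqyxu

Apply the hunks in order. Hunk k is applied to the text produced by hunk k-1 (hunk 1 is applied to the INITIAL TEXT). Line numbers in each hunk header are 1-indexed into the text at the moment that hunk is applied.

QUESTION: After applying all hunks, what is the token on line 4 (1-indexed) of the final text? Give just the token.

Hunk 1: at line 5 remove [keum] add [wqyxu] -> 9 lines: pnuy nlhkl qsfxm xcc uftff opu wqyxu sqh pvl
Hunk 2: at line 1 remove [nlhkl,qsfxm] add [weg] -> 8 lines: pnuy weg xcc uftff opu wqyxu sqh pvl
Hunk 3: at line 2 remove [uftff] add [zjnq,xwy] -> 9 lines: pnuy weg xcc zjnq xwy opu wqyxu sqh pvl
Final line 4: zjnq

Answer: zjnq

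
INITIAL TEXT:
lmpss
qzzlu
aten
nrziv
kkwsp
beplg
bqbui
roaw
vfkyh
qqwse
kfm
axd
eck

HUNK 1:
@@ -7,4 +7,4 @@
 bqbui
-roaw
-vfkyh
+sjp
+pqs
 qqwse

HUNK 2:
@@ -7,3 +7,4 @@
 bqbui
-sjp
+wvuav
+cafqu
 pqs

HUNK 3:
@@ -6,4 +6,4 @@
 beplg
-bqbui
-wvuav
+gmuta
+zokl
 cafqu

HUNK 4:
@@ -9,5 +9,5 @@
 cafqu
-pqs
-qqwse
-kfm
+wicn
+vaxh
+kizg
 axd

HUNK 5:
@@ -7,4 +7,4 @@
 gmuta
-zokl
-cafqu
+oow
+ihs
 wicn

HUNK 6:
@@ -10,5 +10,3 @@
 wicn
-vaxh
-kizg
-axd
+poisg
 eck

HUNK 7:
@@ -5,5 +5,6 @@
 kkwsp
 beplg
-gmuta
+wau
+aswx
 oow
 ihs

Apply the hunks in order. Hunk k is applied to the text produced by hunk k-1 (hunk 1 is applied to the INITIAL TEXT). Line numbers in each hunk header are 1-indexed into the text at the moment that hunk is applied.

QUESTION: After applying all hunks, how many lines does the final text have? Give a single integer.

Answer: 13

Derivation:
Hunk 1: at line 7 remove [roaw,vfkyh] add [sjp,pqs] -> 13 lines: lmpss qzzlu aten nrziv kkwsp beplg bqbui sjp pqs qqwse kfm axd eck
Hunk 2: at line 7 remove [sjp] add [wvuav,cafqu] -> 14 lines: lmpss qzzlu aten nrziv kkwsp beplg bqbui wvuav cafqu pqs qqwse kfm axd eck
Hunk 3: at line 6 remove [bqbui,wvuav] add [gmuta,zokl] -> 14 lines: lmpss qzzlu aten nrziv kkwsp beplg gmuta zokl cafqu pqs qqwse kfm axd eck
Hunk 4: at line 9 remove [pqs,qqwse,kfm] add [wicn,vaxh,kizg] -> 14 lines: lmpss qzzlu aten nrziv kkwsp beplg gmuta zokl cafqu wicn vaxh kizg axd eck
Hunk 5: at line 7 remove [zokl,cafqu] add [oow,ihs] -> 14 lines: lmpss qzzlu aten nrziv kkwsp beplg gmuta oow ihs wicn vaxh kizg axd eck
Hunk 6: at line 10 remove [vaxh,kizg,axd] add [poisg] -> 12 lines: lmpss qzzlu aten nrziv kkwsp beplg gmuta oow ihs wicn poisg eck
Hunk 7: at line 5 remove [gmuta] add [wau,aswx] -> 13 lines: lmpss qzzlu aten nrziv kkwsp beplg wau aswx oow ihs wicn poisg eck
Final line count: 13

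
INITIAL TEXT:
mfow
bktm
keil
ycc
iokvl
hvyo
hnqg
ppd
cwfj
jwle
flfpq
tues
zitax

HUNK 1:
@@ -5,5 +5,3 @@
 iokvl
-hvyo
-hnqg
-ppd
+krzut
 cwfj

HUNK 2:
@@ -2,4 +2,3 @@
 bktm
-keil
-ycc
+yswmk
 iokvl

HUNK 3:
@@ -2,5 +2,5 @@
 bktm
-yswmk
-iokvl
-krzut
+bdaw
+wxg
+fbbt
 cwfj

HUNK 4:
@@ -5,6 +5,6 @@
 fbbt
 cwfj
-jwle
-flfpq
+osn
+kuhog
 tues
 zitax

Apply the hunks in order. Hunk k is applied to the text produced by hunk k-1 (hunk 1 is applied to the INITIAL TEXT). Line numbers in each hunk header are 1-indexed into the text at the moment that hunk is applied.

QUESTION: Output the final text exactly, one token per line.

Answer: mfow
bktm
bdaw
wxg
fbbt
cwfj
osn
kuhog
tues
zitax

Derivation:
Hunk 1: at line 5 remove [hvyo,hnqg,ppd] add [krzut] -> 11 lines: mfow bktm keil ycc iokvl krzut cwfj jwle flfpq tues zitax
Hunk 2: at line 2 remove [keil,ycc] add [yswmk] -> 10 lines: mfow bktm yswmk iokvl krzut cwfj jwle flfpq tues zitax
Hunk 3: at line 2 remove [yswmk,iokvl,krzut] add [bdaw,wxg,fbbt] -> 10 lines: mfow bktm bdaw wxg fbbt cwfj jwle flfpq tues zitax
Hunk 4: at line 5 remove [jwle,flfpq] add [osn,kuhog] -> 10 lines: mfow bktm bdaw wxg fbbt cwfj osn kuhog tues zitax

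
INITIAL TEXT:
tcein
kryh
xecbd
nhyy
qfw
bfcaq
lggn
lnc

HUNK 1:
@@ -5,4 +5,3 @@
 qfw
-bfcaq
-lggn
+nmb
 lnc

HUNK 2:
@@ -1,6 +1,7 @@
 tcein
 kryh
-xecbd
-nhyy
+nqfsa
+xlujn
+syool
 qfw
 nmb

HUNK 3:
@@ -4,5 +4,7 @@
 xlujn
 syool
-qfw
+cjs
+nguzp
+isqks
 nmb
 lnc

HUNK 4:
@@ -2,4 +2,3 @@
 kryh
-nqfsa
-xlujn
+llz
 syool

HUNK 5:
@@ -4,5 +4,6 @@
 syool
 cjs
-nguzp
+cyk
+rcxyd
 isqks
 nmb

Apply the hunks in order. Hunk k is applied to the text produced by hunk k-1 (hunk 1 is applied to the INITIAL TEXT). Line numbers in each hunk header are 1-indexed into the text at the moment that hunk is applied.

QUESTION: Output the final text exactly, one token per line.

Answer: tcein
kryh
llz
syool
cjs
cyk
rcxyd
isqks
nmb
lnc

Derivation:
Hunk 1: at line 5 remove [bfcaq,lggn] add [nmb] -> 7 lines: tcein kryh xecbd nhyy qfw nmb lnc
Hunk 2: at line 1 remove [xecbd,nhyy] add [nqfsa,xlujn,syool] -> 8 lines: tcein kryh nqfsa xlujn syool qfw nmb lnc
Hunk 3: at line 4 remove [qfw] add [cjs,nguzp,isqks] -> 10 lines: tcein kryh nqfsa xlujn syool cjs nguzp isqks nmb lnc
Hunk 4: at line 2 remove [nqfsa,xlujn] add [llz] -> 9 lines: tcein kryh llz syool cjs nguzp isqks nmb lnc
Hunk 5: at line 4 remove [nguzp] add [cyk,rcxyd] -> 10 lines: tcein kryh llz syool cjs cyk rcxyd isqks nmb lnc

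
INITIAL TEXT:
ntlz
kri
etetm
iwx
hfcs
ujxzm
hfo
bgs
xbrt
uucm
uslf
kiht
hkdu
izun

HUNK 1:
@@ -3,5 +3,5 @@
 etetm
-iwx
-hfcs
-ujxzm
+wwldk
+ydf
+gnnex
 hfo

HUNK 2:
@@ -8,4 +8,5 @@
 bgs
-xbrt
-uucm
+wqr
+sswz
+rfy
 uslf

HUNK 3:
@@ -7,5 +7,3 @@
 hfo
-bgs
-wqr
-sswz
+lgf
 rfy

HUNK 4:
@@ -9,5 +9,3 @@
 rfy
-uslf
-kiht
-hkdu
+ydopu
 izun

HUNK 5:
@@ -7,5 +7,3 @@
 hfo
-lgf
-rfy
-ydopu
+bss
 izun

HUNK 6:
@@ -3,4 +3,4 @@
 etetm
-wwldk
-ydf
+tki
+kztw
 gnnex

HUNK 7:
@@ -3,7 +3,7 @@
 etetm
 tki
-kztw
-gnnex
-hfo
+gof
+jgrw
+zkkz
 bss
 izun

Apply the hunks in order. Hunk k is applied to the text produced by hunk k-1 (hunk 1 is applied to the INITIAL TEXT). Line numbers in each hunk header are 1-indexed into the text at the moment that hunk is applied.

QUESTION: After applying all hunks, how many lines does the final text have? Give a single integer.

Answer: 9

Derivation:
Hunk 1: at line 3 remove [iwx,hfcs,ujxzm] add [wwldk,ydf,gnnex] -> 14 lines: ntlz kri etetm wwldk ydf gnnex hfo bgs xbrt uucm uslf kiht hkdu izun
Hunk 2: at line 8 remove [xbrt,uucm] add [wqr,sswz,rfy] -> 15 lines: ntlz kri etetm wwldk ydf gnnex hfo bgs wqr sswz rfy uslf kiht hkdu izun
Hunk 3: at line 7 remove [bgs,wqr,sswz] add [lgf] -> 13 lines: ntlz kri etetm wwldk ydf gnnex hfo lgf rfy uslf kiht hkdu izun
Hunk 4: at line 9 remove [uslf,kiht,hkdu] add [ydopu] -> 11 lines: ntlz kri etetm wwldk ydf gnnex hfo lgf rfy ydopu izun
Hunk 5: at line 7 remove [lgf,rfy,ydopu] add [bss] -> 9 lines: ntlz kri etetm wwldk ydf gnnex hfo bss izun
Hunk 6: at line 3 remove [wwldk,ydf] add [tki,kztw] -> 9 lines: ntlz kri etetm tki kztw gnnex hfo bss izun
Hunk 7: at line 3 remove [kztw,gnnex,hfo] add [gof,jgrw,zkkz] -> 9 lines: ntlz kri etetm tki gof jgrw zkkz bss izun
Final line count: 9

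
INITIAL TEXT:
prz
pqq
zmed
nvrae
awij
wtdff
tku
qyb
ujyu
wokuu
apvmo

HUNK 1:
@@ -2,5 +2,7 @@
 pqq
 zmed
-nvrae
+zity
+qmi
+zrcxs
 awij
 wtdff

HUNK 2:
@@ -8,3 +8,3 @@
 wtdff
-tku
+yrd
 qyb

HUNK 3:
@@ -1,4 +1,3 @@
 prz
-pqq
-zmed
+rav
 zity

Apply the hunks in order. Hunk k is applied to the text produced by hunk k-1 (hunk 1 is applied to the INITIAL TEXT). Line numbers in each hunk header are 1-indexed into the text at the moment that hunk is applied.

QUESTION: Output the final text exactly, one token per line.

Hunk 1: at line 2 remove [nvrae] add [zity,qmi,zrcxs] -> 13 lines: prz pqq zmed zity qmi zrcxs awij wtdff tku qyb ujyu wokuu apvmo
Hunk 2: at line 8 remove [tku] add [yrd] -> 13 lines: prz pqq zmed zity qmi zrcxs awij wtdff yrd qyb ujyu wokuu apvmo
Hunk 3: at line 1 remove [pqq,zmed] add [rav] -> 12 lines: prz rav zity qmi zrcxs awij wtdff yrd qyb ujyu wokuu apvmo

Answer: prz
rav
zity
qmi
zrcxs
awij
wtdff
yrd
qyb
ujyu
wokuu
apvmo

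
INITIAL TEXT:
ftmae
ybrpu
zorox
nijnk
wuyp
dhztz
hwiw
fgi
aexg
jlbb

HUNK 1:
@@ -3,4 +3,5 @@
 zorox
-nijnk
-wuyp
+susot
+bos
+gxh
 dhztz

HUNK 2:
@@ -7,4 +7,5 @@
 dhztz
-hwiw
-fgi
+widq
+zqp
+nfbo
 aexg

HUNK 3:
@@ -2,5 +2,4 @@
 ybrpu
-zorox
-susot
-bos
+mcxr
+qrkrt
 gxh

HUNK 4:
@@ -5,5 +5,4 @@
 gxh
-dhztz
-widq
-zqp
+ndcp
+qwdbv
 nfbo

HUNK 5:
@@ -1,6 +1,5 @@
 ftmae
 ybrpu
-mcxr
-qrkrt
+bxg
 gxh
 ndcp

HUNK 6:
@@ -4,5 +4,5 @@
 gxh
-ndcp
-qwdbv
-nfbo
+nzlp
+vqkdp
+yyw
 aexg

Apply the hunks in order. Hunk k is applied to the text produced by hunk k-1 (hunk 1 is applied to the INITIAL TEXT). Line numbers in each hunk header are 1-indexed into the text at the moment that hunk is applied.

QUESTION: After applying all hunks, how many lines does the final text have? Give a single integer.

Answer: 9

Derivation:
Hunk 1: at line 3 remove [nijnk,wuyp] add [susot,bos,gxh] -> 11 lines: ftmae ybrpu zorox susot bos gxh dhztz hwiw fgi aexg jlbb
Hunk 2: at line 7 remove [hwiw,fgi] add [widq,zqp,nfbo] -> 12 lines: ftmae ybrpu zorox susot bos gxh dhztz widq zqp nfbo aexg jlbb
Hunk 3: at line 2 remove [zorox,susot,bos] add [mcxr,qrkrt] -> 11 lines: ftmae ybrpu mcxr qrkrt gxh dhztz widq zqp nfbo aexg jlbb
Hunk 4: at line 5 remove [dhztz,widq,zqp] add [ndcp,qwdbv] -> 10 lines: ftmae ybrpu mcxr qrkrt gxh ndcp qwdbv nfbo aexg jlbb
Hunk 5: at line 1 remove [mcxr,qrkrt] add [bxg] -> 9 lines: ftmae ybrpu bxg gxh ndcp qwdbv nfbo aexg jlbb
Hunk 6: at line 4 remove [ndcp,qwdbv,nfbo] add [nzlp,vqkdp,yyw] -> 9 lines: ftmae ybrpu bxg gxh nzlp vqkdp yyw aexg jlbb
Final line count: 9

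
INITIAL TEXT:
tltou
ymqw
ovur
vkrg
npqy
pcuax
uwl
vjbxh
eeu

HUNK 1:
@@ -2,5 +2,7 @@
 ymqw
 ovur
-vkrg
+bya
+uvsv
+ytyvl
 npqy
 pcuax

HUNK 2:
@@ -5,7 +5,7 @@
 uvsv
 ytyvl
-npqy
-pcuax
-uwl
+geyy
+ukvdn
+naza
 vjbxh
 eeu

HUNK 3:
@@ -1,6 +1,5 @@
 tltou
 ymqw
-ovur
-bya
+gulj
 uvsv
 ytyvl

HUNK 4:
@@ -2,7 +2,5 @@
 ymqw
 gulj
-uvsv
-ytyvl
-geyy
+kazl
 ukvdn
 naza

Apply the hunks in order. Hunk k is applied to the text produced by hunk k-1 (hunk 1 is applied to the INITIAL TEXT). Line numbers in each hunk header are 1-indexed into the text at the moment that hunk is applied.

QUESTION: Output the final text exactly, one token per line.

Answer: tltou
ymqw
gulj
kazl
ukvdn
naza
vjbxh
eeu

Derivation:
Hunk 1: at line 2 remove [vkrg] add [bya,uvsv,ytyvl] -> 11 lines: tltou ymqw ovur bya uvsv ytyvl npqy pcuax uwl vjbxh eeu
Hunk 2: at line 5 remove [npqy,pcuax,uwl] add [geyy,ukvdn,naza] -> 11 lines: tltou ymqw ovur bya uvsv ytyvl geyy ukvdn naza vjbxh eeu
Hunk 3: at line 1 remove [ovur,bya] add [gulj] -> 10 lines: tltou ymqw gulj uvsv ytyvl geyy ukvdn naza vjbxh eeu
Hunk 4: at line 2 remove [uvsv,ytyvl,geyy] add [kazl] -> 8 lines: tltou ymqw gulj kazl ukvdn naza vjbxh eeu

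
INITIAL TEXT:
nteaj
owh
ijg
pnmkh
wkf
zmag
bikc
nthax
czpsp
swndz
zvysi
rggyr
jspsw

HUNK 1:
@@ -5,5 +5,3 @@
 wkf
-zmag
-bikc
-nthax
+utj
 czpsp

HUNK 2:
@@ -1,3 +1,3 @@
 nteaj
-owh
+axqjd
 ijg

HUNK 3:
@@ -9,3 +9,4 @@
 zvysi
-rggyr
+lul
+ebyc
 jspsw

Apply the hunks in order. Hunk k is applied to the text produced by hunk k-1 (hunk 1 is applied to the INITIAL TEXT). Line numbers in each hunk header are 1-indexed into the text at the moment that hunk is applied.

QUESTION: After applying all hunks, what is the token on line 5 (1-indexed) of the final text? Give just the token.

Answer: wkf

Derivation:
Hunk 1: at line 5 remove [zmag,bikc,nthax] add [utj] -> 11 lines: nteaj owh ijg pnmkh wkf utj czpsp swndz zvysi rggyr jspsw
Hunk 2: at line 1 remove [owh] add [axqjd] -> 11 lines: nteaj axqjd ijg pnmkh wkf utj czpsp swndz zvysi rggyr jspsw
Hunk 3: at line 9 remove [rggyr] add [lul,ebyc] -> 12 lines: nteaj axqjd ijg pnmkh wkf utj czpsp swndz zvysi lul ebyc jspsw
Final line 5: wkf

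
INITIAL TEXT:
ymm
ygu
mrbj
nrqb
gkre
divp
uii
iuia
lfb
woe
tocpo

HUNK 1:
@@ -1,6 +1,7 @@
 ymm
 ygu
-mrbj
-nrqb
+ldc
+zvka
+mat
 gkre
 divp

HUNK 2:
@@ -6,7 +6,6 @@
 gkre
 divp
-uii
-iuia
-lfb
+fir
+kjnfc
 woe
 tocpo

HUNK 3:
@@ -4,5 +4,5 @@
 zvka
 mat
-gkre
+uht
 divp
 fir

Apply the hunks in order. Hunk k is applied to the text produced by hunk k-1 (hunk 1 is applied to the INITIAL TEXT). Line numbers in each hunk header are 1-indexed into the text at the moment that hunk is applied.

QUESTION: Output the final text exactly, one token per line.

Hunk 1: at line 1 remove [mrbj,nrqb] add [ldc,zvka,mat] -> 12 lines: ymm ygu ldc zvka mat gkre divp uii iuia lfb woe tocpo
Hunk 2: at line 6 remove [uii,iuia,lfb] add [fir,kjnfc] -> 11 lines: ymm ygu ldc zvka mat gkre divp fir kjnfc woe tocpo
Hunk 3: at line 4 remove [gkre] add [uht] -> 11 lines: ymm ygu ldc zvka mat uht divp fir kjnfc woe tocpo

Answer: ymm
ygu
ldc
zvka
mat
uht
divp
fir
kjnfc
woe
tocpo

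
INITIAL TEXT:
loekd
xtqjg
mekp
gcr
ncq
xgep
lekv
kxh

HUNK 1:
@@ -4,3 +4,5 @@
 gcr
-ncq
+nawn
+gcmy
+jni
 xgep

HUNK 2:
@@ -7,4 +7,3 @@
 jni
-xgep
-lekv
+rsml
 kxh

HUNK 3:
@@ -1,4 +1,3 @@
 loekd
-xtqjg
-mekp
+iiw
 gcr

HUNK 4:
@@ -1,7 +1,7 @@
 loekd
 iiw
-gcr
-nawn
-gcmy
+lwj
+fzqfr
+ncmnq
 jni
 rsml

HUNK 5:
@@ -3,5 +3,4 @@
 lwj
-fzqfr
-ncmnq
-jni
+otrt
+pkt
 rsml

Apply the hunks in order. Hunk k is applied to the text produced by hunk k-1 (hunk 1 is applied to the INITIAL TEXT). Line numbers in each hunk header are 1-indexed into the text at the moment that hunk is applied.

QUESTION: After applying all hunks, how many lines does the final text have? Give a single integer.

Answer: 7

Derivation:
Hunk 1: at line 4 remove [ncq] add [nawn,gcmy,jni] -> 10 lines: loekd xtqjg mekp gcr nawn gcmy jni xgep lekv kxh
Hunk 2: at line 7 remove [xgep,lekv] add [rsml] -> 9 lines: loekd xtqjg mekp gcr nawn gcmy jni rsml kxh
Hunk 3: at line 1 remove [xtqjg,mekp] add [iiw] -> 8 lines: loekd iiw gcr nawn gcmy jni rsml kxh
Hunk 4: at line 1 remove [gcr,nawn,gcmy] add [lwj,fzqfr,ncmnq] -> 8 lines: loekd iiw lwj fzqfr ncmnq jni rsml kxh
Hunk 5: at line 3 remove [fzqfr,ncmnq,jni] add [otrt,pkt] -> 7 lines: loekd iiw lwj otrt pkt rsml kxh
Final line count: 7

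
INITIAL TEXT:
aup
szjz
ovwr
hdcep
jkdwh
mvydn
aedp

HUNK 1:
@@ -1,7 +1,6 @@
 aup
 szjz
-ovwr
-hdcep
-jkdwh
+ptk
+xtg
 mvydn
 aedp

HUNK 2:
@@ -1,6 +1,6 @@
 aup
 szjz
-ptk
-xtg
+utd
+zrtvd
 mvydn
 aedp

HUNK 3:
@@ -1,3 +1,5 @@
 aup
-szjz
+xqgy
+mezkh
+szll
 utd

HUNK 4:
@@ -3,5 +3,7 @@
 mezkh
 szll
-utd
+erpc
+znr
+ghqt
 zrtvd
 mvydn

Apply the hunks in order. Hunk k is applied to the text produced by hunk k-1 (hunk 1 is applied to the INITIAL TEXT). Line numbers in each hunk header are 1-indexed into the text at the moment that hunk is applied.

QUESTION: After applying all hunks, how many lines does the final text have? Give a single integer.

Hunk 1: at line 1 remove [ovwr,hdcep,jkdwh] add [ptk,xtg] -> 6 lines: aup szjz ptk xtg mvydn aedp
Hunk 2: at line 1 remove [ptk,xtg] add [utd,zrtvd] -> 6 lines: aup szjz utd zrtvd mvydn aedp
Hunk 3: at line 1 remove [szjz] add [xqgy,mezkh,szll] -> 8 lines: aup xqgy mezkh szll utd zrtvd mvydn aedp
Hunk 4: at line 3 remove [utd] add [erpc,znr,ghqt] -> 10 lines: aup xqgy mezkh szll erpc znr ghqt zrtvd mvydn aedp
Final line count: 10

Answer: 10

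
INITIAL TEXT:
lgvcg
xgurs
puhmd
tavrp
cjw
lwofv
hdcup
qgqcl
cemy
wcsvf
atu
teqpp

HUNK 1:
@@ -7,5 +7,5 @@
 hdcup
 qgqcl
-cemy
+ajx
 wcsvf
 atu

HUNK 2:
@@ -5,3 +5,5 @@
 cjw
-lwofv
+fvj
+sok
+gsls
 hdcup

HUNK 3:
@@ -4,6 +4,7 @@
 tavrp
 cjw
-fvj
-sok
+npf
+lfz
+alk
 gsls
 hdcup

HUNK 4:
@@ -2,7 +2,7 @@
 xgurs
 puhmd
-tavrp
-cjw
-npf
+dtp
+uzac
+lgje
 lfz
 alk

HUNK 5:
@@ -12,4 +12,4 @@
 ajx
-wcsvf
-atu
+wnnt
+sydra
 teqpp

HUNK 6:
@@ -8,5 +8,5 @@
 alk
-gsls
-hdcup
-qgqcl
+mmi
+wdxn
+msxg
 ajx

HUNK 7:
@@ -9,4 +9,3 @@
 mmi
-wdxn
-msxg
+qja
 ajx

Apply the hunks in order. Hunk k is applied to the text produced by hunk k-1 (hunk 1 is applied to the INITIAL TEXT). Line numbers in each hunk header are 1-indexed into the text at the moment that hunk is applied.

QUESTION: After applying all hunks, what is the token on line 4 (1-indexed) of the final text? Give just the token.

Hunk 1: at line 7 remove [cemy] add [ajx] -> 12 lines: lgvcg xgurs puhmd tavrp cjw lwofv hdcup qgqcl ajx wcsvf atu teqpp
Hunk 2: at line 5 remove [lwofv] add [fvj,sok,gsls] -> 14 lines: lgvcg xgurs puhmd tavrp cjw fvj sok gsls hdcup qgqcl ajx wcsvf atu teqpp
Hunk 3: at line 4 remove [fvj,sok] add [npf,lfz,alk] -> 15 lines: lgvcg xgurs puhmd tavrp cjw npf lfz alk gsls hdcup qgqcl ajx wcsvf atu teqpp
Hunk 4: at line 2 remove [tavrp,cjw,npf] add [dtp,uzac,lgje] -> 15 lines: lgvcg xgurs puhmd dtp uzac lgje lfz alk gsls hdcup qgqcl ajx wcsvf atu teqpp
Hunk 5: at line 12 remove [wcsvf,atu] add [wnnt,sydra] -> 15 lines: lgvcg xgurs puhmd dtp uzac lgje lfz alk gsls hdcup qgqcl ajx wnnt sydra teqpp
Hunk 6: at line 8 remove [gsls,hdcup,qgqcl] add [mmi,wdxn,msxg] -> 15 lines: lgvcg xgurs puhmd dtp uzac lgje lfz alk mmi wdxn msxg ajx wnnt sydra teqpp
Hunk 7: at line 9 remove [wdxn,msxg] add [qja] -> 14 lines: lgvcg xgurs puhmd dtp uzac lgje lfz alk mmi qja ajx wnnt sydra teqpp
Final line 4: dtp

Answer: dtp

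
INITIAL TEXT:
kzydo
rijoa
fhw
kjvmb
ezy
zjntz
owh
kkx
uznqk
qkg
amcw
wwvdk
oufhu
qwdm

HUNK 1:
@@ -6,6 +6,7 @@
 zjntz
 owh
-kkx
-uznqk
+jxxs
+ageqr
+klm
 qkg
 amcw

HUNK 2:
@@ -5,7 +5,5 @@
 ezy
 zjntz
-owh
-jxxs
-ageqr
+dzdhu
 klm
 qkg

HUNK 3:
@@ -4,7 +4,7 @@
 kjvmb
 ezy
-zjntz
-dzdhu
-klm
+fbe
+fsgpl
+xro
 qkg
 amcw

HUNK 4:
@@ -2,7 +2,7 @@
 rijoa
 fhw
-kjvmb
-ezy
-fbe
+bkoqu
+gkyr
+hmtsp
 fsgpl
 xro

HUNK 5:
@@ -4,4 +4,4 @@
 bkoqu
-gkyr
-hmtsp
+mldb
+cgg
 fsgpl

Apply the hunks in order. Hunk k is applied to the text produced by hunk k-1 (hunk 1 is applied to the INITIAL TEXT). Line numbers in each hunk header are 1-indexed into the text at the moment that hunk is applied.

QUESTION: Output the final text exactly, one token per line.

Answer: kzydo
rijoa
fhw
bkoqu
mldb
cgg
fsgpl
xro
qkg
amcw
wwvdk
oufhu
qwdm

Derivation:
Hunk 1: at line 6 remove [kkx,uznqk] add [jxxs,ageqr,klm] -> 15 lines: kzydo rijoa fhw kjvmb ezy zjntz owh jxxs ageqr klm qkg amcw wwvdk oufhu qwdm
Hunk 2: at line 5 remove [owh,jxxs,ageqr] add [dzdhu] -> 13 lines: kzydo rijoa fhw kjvmb ezy zjntz dzdhu klm qkg amcw wwvdk oufhu qwdm
Hunk 3: at line 4 remove [zjntz,dzdhu,klm] add [fbe,fsgpl,xro] -> 13 lines: kzydo rijoa fhw kjvmb ezy fbe fsgpl xro qkg amcw wwvdk oufhu qwdm
Hunk 4: at line 2 remove [kjvmb,ezy,fbe] add [bkoqu,gkyr,hmtsp] -> 13 lines: kzydo rijoa fhw bkoqu gkyr hmtsp fsgpl xro qkg amcw wwvdk oufhu qwdm
Hunk 5: at line 4 remove [gkyr,hmtsp] add [mldb,cgg] -> 13 lines: kzydo rijoa fhw bkoqu mldb cgg fsgpl xro qkg amcw wwvdk oufhu qwdm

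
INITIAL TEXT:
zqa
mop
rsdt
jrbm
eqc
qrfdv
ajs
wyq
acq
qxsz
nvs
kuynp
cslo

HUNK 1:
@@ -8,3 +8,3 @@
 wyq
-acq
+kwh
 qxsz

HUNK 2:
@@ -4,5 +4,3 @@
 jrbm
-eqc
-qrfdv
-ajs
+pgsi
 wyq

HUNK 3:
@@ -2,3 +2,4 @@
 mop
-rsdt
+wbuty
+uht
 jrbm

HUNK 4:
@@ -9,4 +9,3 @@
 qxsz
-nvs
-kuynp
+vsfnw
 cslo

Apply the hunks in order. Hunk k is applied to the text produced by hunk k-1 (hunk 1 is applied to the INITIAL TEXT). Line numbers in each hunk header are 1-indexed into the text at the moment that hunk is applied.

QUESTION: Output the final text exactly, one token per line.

Hunk 1: at line 8 remove [acq] add [kwh] -> 13 lines: zqa mop rsdt jrbm eqc qrfdv ajs wyq kwh qxsz nvs kuynp cslo
Hunk 2: at line 4 remove [eqc,qrfdv,ajs] add [pgsi] -> 11 lines: zqa mop rsdt jrbm pgsi wyq kwh qxsz nvs kuynp cslo
Hunk 3: at line 2 remove [rsdt] add [wbuty,uht] -> 12 lines: zqa mop wbuty uht jrbm pgsi wyq kwh qxsz nvs kuynp cslo
Hunk 4: at line 9 remove [nvs,kuynp] add [vsfnw] -> 11 lines: zqa mop wbuty uht jrbm pgsi wyq kwh qxsz vsfnw cslo

Answer: zqa
mop
wbuty
uht
jrbm
pgsi
wyq
kwh
qxsz
vsfnw
cslo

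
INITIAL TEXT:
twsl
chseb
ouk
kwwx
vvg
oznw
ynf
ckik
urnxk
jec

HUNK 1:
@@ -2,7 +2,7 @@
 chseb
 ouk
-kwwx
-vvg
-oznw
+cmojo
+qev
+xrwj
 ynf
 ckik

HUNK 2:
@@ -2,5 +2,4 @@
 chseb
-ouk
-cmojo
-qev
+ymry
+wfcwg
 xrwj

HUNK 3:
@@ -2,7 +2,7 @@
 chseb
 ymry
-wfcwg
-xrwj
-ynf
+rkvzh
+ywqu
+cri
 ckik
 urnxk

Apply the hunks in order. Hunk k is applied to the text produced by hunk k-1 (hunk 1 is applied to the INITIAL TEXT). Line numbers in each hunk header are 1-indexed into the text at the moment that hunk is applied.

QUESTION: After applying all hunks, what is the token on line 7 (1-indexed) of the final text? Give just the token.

Hunk 1: at line 2 remove [kwwx,vvg,oznw] add [cmojo,qev,xrwj] -> 10 lines: twsl chseb ouk cmojo qev xrwj ynf ckik urnxk jec
Hunk 2: at line 2 remove [ouk,cmojo,qev] add [ymry,wfcwg] -> 9 lines: twsl chseb ymry wfcwg xrwj ynf ckik urnxk jec
Hunk 3: at line 2 remove [wfcwg,xrwj,ynf] add [rkvzh,ywqu,cri] -> 9 lines: twsl chseb ymry rkvzh ywqu cri ckik urnxk jec
Final line 7: ckik

Answer: ckik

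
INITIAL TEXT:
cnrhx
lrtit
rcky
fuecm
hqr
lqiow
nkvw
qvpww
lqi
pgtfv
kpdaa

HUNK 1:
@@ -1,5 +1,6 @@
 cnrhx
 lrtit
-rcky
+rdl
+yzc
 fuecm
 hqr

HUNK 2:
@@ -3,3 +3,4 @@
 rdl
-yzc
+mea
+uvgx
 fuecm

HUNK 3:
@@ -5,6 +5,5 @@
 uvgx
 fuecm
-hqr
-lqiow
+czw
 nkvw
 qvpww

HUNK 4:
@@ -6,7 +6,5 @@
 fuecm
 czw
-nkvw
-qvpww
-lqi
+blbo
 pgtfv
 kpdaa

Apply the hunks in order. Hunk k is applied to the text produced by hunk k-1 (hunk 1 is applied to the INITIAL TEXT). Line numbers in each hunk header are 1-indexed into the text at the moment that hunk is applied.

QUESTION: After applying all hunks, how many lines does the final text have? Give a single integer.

Hunk 1: at line 1 remove [rcky] add [rdl,yzc] -> 12 lines: cnrhx lrtit rdl yzc fuecm hqr lqiow nkvw qvpww lqi pgtfv kpdaa
Hunk 2: at line 3 remove [yzc] add [mea,uvgx] -> 13 lines: cnrhx lrtit rdl mea uvgx fuecm hqr lqiow nkvw qvpww lqi pgtfv kpdaa
Hunk 3: at line 5 remove [hqr,lqiow] add [czw] -> 12 lines: cnrhx lrtit rdl mea uvgx fuecm czw nkvw qvpww lqi pgtfv kpdaa
Hunk 4: at line 6 remove [nkvw,qvpww,lqi] add [blbo] -> 10 lines: cnrhx lrtit rdl mea uvgx fuecm czw blbo pgtfv kpdaa
Final line count: 10

Answer: 10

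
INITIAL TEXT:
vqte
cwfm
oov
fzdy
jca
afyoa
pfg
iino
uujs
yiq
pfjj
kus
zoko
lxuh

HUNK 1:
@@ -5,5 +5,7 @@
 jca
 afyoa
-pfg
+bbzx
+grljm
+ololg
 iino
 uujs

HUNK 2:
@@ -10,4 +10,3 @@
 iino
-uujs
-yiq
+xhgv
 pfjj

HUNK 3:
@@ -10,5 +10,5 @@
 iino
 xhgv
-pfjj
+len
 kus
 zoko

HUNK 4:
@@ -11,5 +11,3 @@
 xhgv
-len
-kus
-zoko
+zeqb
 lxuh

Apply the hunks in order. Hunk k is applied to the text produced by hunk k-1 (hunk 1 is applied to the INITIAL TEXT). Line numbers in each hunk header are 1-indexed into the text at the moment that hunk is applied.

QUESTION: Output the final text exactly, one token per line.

Answer: vqte
cwfm
oov
fzdy
jca
afyoa
bbzx
grljm
ololg
iino
xhgv
zeqb
lxuh

Derivation:
Hunk 1: at line 5 remove [pfg] add [bbzx,grljm,ololg] -> 16 lines: vqte cwfm oov fzdy jca afyoa bbzx grljm ololg iino uujs yiq pfjj kus zoko lxuh
Hunk 2: at line 10 remove [uujs,yiq] add [xhgv] -> 15 lines: vqte cwfm oov fzdy jca afyoa bbzx grljm ololg iino xhgv pfjj kus zoko lxuh
Hunk 3: at line 10 remove [pfjj] add [len] -> 15 lines: vqte cwfm oov fzdy jca afyoa bbzx grljm ololg iino xhgv len kus zoko lxuh
Hunk 4: at line 11 remove [len,kus,zoko] add [zeqb] -> 13 lines: vqte cwfm oov fzdy jca afyoa bbzx grljm ololg iino xhgv zeqb lxuh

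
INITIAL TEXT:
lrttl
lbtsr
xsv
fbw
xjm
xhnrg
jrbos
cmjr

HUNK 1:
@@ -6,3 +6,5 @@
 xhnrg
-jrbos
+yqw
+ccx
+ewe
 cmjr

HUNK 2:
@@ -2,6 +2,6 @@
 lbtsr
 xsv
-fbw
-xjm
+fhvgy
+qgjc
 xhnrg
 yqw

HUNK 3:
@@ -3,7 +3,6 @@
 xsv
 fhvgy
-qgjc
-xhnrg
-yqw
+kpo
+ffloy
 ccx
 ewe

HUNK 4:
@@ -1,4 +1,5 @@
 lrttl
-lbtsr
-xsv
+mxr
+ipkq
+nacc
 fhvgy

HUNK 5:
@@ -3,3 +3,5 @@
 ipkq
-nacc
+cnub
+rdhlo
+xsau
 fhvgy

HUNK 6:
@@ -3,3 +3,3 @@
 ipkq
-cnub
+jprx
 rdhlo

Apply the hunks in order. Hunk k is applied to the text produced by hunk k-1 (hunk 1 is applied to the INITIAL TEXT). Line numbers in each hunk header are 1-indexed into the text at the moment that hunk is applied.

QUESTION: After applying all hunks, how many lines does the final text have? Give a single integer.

Hunk 1: at line 6 remove [jrbos] add [yqw,ccx,ewe] -> 10 lines: lrttl lbtsr xsv fbw xjm xhnrg yqw ccx ewe cmjr
Hunk 2: at line 2 remove [fbw,xjm] add [fhvgy,qgjc] -> 10 lines: lrttl lbtsr xsv fhvgy qgjc xhnrg yqw ccx ewe cmjr
Hunk 3: at line 3 remove [qgjc,xhnrg,yqw] add [kpo,ffloy] -> 9 lines: lrttl lbtsr xsv fhvgy kpo ffloy ccx ewe cmjr
Hunk 4: at line 1 remove [lbtsr,xsv] add [mxr,ipkq,nacc] -> 10 lines: lrttl mxr ipkq nacc fhvgy kpo ffloy ccx ewe cmjr
Hunk 5: at line 3 remove [nacc] add [cnub,rdhlo,xsau] -> 12 lines: lrttl mxr ipkq cnub rdhlo xsau fhvgy kpo ffloy ccx ewe cmjr
Hunk 6: at line 3 remove [cnub] add [jprx] -> 12 lines: lrttl mxr ipkq jprx rdhlo xsau fhvgy kpo ffloy ccx ewe cmjr
Final line count: 12

Answer: 12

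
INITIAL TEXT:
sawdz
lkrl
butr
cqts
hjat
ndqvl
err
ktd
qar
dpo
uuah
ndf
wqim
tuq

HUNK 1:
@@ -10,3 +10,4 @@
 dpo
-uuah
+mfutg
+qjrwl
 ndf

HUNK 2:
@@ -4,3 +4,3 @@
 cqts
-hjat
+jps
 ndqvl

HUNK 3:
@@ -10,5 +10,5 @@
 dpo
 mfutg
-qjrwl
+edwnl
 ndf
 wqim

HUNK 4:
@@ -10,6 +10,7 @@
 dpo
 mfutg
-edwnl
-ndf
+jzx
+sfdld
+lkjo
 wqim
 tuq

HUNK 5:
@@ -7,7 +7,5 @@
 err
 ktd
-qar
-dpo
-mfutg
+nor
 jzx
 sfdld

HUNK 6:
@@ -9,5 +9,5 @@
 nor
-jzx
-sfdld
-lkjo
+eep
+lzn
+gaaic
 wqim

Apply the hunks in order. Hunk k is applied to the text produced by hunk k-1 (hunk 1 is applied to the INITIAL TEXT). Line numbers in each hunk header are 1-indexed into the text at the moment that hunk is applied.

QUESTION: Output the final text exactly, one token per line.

Answer: sawdz
lkrl
butr
cqts
jps
ndqvl
err
ktd
nor
eep
lzn
gaaic
wqim
tuq

Derivation:
Hunk 1: at line 10 remove [uuah] add [mfutg,qjrwl] -> 15 lines: sawdz lkrl butr cqts hjat ndqvl err ktd qar dpo mfutg qjrwl ndf wqim tuq
Hunk 2: at line 4 remove [hjat] add [jps] -> 15 lines: sawdz lkrl butr cqts jps ndqvl err ktd qar dpo mfutg qjrwl ndf wqim tuq
Hunk 3: at line 10 remove [qjrwl] add [edwnl] -> 15 lines: sawdz lkrl butr cqts jps ndqvl err ktd qar dpo mfutg edwnl ndf wqim tuq
Hunk 4: at line 10 remove [edwnl,ndf] add [jzx,sfdld,lkjo] -> 16 lines: sawdz lkrl butr cqts jps ndqvl err ktd qar dpo mfutg jzx sfdld lkjo wqim tuq
Hunk 5: at line 7 remove [qar,dpo,mfutg] add [nor] -> 14 lines: sawdz lkrl butr cqts jps ndqvl err ktd nor jzx sfdld lkjo wqim tuq
Hunk 6: at line 9 remove [jzx,sfdld,lkjo] add [eep,lzn,gaaic] -> 14 lines: sawdz lkrl butr cqts jps ndqvl err ktd nor eep lzn gaaic wqim tuq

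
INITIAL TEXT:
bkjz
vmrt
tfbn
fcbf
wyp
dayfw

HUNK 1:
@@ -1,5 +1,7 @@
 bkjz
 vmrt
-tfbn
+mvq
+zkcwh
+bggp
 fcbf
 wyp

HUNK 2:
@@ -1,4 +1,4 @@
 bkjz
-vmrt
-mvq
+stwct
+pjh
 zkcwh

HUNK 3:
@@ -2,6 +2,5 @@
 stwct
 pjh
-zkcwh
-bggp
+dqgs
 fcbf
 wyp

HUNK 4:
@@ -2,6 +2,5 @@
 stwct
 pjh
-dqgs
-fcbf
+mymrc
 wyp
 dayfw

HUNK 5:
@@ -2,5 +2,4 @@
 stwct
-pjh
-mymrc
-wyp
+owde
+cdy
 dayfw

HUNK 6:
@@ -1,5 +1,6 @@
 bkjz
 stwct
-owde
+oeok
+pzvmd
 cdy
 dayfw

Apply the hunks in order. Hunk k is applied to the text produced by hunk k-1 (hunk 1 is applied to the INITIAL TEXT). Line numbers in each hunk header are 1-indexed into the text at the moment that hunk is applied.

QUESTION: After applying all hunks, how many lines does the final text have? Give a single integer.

Hunk 1: at line 1 remove [tfbn] add [mvq,zkcwh,bggp] -> 8 lines: bkjz vmrt mvq zkcwh bggp fcbf wyp dayfw
Hunk 2: at line 1 remove [vmrt,mvq] add [stwct,pjh] -> 8 lines: bkjz stwct pjh zkcwh bggp fcbf wyp dayfw
Hunk 3: at line 2 remove [zkcwh,bggp] add [dqgs] -> 7 lines: bkjz stwct pjh dqgs fcbf wyp dayfw
Hunk 4: at line 2 remove [dqgs,fcbf] add [mymrc] -> 6 lines: bkjz stwct pjh mymrc wyp dayfw
Hunk 5: at line 2 remove [pjh,mymrc,wyp] add [owde,cdy] -> 5 lines: bkjz stwct owde cdy dayfw
Hunk 6: at line 1 remove [owde] add [oeok,pzvmd] -> 6 lines: bkjz stwct oeok pzvmd cdy dayfw
Final line count: 6

Answer: 6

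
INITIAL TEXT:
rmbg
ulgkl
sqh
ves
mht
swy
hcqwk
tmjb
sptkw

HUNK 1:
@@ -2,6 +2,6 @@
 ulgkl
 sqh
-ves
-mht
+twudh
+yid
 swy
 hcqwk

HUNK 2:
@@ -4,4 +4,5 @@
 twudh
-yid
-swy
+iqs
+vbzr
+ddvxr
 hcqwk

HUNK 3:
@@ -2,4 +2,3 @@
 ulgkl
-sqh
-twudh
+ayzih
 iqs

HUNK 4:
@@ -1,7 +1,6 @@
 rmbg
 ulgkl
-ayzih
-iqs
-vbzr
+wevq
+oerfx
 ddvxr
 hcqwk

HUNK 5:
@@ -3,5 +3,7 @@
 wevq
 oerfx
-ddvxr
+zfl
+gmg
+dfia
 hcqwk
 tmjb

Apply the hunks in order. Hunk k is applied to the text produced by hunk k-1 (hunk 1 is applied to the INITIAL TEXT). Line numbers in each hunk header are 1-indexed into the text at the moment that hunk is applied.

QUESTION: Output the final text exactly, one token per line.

Answer: rmbg
ulgkl
wevq
oerfx
zfl
gmg
dfia
hcqwk
tmjb
sptkw

Derivation:
Hunk 1: at line 2 remove [ves,mht] add [twudh,yid] -> 9 lines: rmbg ulgkl sqh twudh yid swy hcqwk tmjb sptkw
Hunk 2: at line 4 remove [yid,swy] add [iqs,vbzr,ddvxr] -> 10 lines: rmbg ulgkl sqh twudh iqs vbzr ddvxr hcqwk tmjb sptkw
Hunk 3: at line 2 remove [sqh,twudh] add [ayzih] -> 9 lines: rmbg ulgkl ayzih iqs vbzr ddvxr hcqwk tmjb sptkw
Hunk 4: at line 1 remove [ayzih,iqs,vbzr] add [wevq,oerfx] -> 8 lines: rmbg ulgkl wevq oerfx ddvxr hcqwk tmjb sptkw
Hunk 5: at line 3 remove [ddvxr] add [zfl,gmg,dfia] -> 10 lines: rmbg ulgkl wevq oerfx zfl gmg dfia hcqwk tmjb sptkw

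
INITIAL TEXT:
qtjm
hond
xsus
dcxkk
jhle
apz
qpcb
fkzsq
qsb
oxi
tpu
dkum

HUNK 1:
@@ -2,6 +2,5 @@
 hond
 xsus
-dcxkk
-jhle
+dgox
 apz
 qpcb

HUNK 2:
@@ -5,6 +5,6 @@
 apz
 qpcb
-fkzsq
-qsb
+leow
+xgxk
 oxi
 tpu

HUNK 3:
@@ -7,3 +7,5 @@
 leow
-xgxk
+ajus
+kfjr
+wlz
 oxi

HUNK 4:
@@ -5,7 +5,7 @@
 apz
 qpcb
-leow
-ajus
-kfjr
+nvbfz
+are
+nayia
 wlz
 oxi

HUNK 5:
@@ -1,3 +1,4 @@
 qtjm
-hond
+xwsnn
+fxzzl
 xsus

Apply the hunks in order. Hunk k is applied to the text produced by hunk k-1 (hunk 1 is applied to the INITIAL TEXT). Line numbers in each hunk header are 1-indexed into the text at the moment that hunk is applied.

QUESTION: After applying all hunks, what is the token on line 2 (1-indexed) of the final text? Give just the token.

Hunk 1: at line 2 remove [dcxkk,jhle] add [dgox] -> 11 lines: qtjm hond xsus dgox apz qpcb fkzsq qsb oxi tpu dkum
Hunk 2: at line 5 remove [fkzsq,qsb] add [leow,xgxk] -> 11 lines: qtjm hond xsus dgox apz qpcb leow xgxk oxi tpu dkum
Hunk 3: at line 7 remove [xgxk] add [ajus,kfjr,wlz] -> 13 lines: qtjm hond xsus dgox apz qpcb leow ajus kfjr wlz oxi tpu dkum
Hunk 4: at line 5 remove [leow,ajus,kfjr] add [nvbfz,are,nayia] -> 13 lines: qtjm hond xsus dgox apz qpcb nvbfz are nayia wlz oxi tpu dkum
Hunk 5: at line 1 remove [hond] add [xwsnn,fxzzl] -> 14 lines: qtjm xwsnn fxzzl xsus dgox apz qpcb nvbfz are nayia wlz oxi tpu dkum
Final line 2: xwsnn

Answer: xwsnn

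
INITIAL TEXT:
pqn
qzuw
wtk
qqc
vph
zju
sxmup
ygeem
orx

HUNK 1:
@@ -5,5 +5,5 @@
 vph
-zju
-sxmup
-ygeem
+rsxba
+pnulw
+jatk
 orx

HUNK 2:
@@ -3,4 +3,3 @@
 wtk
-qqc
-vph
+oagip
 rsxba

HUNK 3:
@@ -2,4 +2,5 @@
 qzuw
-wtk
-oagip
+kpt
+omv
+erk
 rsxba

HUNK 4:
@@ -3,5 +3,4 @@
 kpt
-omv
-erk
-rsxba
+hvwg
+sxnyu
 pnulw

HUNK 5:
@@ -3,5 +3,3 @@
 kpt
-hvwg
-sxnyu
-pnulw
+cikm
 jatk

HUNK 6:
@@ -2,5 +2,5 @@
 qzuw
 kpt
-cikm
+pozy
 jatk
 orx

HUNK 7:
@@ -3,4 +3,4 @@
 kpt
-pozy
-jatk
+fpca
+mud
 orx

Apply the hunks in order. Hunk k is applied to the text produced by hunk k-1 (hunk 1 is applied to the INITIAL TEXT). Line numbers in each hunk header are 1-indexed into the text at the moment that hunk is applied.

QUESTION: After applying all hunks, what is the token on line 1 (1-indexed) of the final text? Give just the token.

Hunk 1: at line 5 remove [zju,sxmup,ygeem] add [rsxba,pnulw,jatk] -> 9 lines: pqn qzuw wtk qqc vph rsxba pnulw jatk orx
Hunk 2: at line 3 remove [qqc,vph] add [oagip] -> 8 lines: pqn qzuw wtk oagip rsxba pnulw jatk orx
Hunk 3: at line 2 remove [wtk,oagip] add [kpt,omv,erk] -> 9 lines: pqn qzuw kpt omv erk rsxba pnulw jatk orx
Hunk 4: at line 3 remove [omv,erk,rsxba] add [hvwg,sxnyu] -> 8 lines: pqn qzuw kpt hvwg sxnyu pnulw jatk orx
Hunk 5: at line 3 remove [hvwg,sxnyu,pnulw] add [cikm] -> 6 lines: pqn qzuw kpt cikm jatk orx
Hunk 6: at line 2 remove [cikm] add [pozy] -> 6 lines: pqn qzuw kpt pozy jatk orx
Hunk 7: at line 3 remove [pozy,jatk] add [fpca,mud] -> 6 lines: pqn qzuw kpt fpca mud orx
Final line 1: pqn

Answer: pqn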